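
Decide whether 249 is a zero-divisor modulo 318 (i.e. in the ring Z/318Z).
YES

gcd(249, 318) = 3 > 1, so 249 is not a unit in Z/318Z. In Z/nZ every nonzero non-unit is a zero-divisor: explicitly, take b = 318/gcd = 106 ≠ 0 (mod 318); then 249·106 = 26394 = 83·318, i.e. 249·106 ≡ 0 (mod 318). So 249 is a zero-divisor.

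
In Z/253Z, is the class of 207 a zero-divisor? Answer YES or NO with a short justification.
YES

gcd(207, 253) = 23 > 1, so 207 is not a unit in Z/253Z. In Z/nZ every nonzero non-unit is a zero-divisor: explicitly, take b = 253/gcd = 11 ≠ 0 (mod 253); then 207·11 = 2277 = 9·253, i.e. 207·11 ≡ 0 (mod 253). So 207 is a zero-divisor.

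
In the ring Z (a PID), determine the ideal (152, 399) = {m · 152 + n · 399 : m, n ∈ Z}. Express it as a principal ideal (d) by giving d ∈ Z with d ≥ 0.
(152, 399) = (19); d = 19

In the PID Z, (a, b) is generated by gcd(a, b). Compute gcd(399, 152) with the extended Euclidean algorithm, tracking rows (r, s, t) with s·399 + t·152 = r:
  row A: (399, 1, 0)   [1·399 + 0·152 = 399]
  row B: (152, 0, 1)   [0·399 + 1·152 = 152]
  399 = 2·152 + 95   → row C = row A − 2·row B = (95, 1, −2)   [check: 1·399 − 2·152 = 95]
  152 = 1·95 + 57   → row D = row B − 1·row C = (57, −1, 3)   [check: −1·399 + 3·152 = 57]
  95 = 1·57 + 38   → row E = row C − 1·row D = (38, 2, −5)   [check: 2·399 − 5·152 = 38]
  57 = 1·38 + 19   → row F = row D − 1·row E = (19, −3, 8)   [check: −3·399 + 8·152 = 19]
  38 = 2·19 + 0   → remainder 0, stop. gcd = 19 (last nonzero row F).
So gcd(152, 399) = 19, with Bézout identity −3·399 + 8·152 = 19. Containment (⊇): the Bézout identity exhibits 19 as an element of (152, 399), giving (19) ⊆ (152, 399). Containment (⊆): since 19 | 152 and 19 | 399 (152 = 19·8, 399 = 19·21), every Z-linear combination of 152 and 399 is divisible by 19, so (152, 399) ⊆ (19). Therefore (152, 399) = (19), d = 19.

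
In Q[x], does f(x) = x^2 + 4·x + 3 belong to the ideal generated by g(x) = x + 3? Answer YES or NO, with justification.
In Q[x] the ideal (g) consists of all multiples of g, so f ∈ (g) iff g | f, i.e. iff the remainder of f on division by g is 0. Divide f by g (g is monic, so eliminate the leading term of the running remainder at each step):
  leading term x^2: subtract (x)·g(x) = x^2 + 3·x, leaving x + 3
  leading term x: subtract (1)·g(x) = x + 3, leaving 0
The remainder is 0, so f(x) = g(x) · h(x) with h(x) = x + 1. Hence g | f, i.e. f ∈ (g).

Final answer: YES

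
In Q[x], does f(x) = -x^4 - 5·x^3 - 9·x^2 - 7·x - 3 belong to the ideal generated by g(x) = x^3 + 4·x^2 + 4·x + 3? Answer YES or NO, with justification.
In Q[x] the ideal (g) consists of all multiples of g, so f ∈ (g) iff g | f, i.e. iff the remainder of f on division by g is 0. Divide f by g (g is monic, so eliminate the leading term of the running remainder at each step):
  leading term -x^4: subtract (-x)·g(x) = -x^4 - 4·x^3 - 4·x^2 - 3·x, leaving -x^3 - 5·x^2 - 4·x - 3
  leading term -x^3: subtract (-1)·g(x) = -x^3 - 4·x^2 - 4·x - 3, leaving -x^2
The remainder r(x) = -x^2 ≠ 0 (and deg r < deg g), so g ∤ f, i.e. f ∉ (g).

Final answer: NO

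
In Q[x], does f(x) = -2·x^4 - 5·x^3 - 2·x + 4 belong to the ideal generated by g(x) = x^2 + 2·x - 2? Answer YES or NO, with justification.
YES

In Q[x] the ideal (g) consists of all multiples of g, so f ∈ (g) iff g | f, i.e. iff the remainder of f on division by g is 0. Divide f by g (g is monic, so eliminate the leading term of the running remainder at each step):
  leading term -2·x^4: subtract (-2·x^2)·g(x) = -2·x^4 - 4·x^3 + 4·x^2, leaving -x^3 - 4·x^2 - 2·x + 4
  leading term -x^3: subtract (-x)·g(x) = -x^3 - 2·x^2 + 2·x, leaving -2·x^2 - 4·x + 4
  leading term -2·x^2: subtract (-2)·g(x) = -2·x^2 - 4·x + 4, leaving 0
The remainder is 0, so f(x) = g(x) · h(x) with h(x) = -2·x^2 - x - 2. Hence g | f, i.e. f ∈ (g).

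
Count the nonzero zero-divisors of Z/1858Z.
In Z/1858Z each nonzero element is either a unit (gcd with 1858 is 1) or a zero-divisor (gcd > 1). The number of units is φ(1858): factorise 1858 = 2 · 929, so φ(1858) = (2 − 1) · (929 − 1) = 1 · 928 = 928. The nonzero elements number 1858 − 1 = 1857. Hence the nonzero zero-divisors number 1857 − 928 = 929.

Final answer: Z/1858Z has 929 nonzero zero-divisors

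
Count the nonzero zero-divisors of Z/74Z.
Z/74Z has 37 nonzero zero-divisors

In Z/74Z each nonzero element is either a unit (gcd with 74 is 1) or a zero-divisor (gcd > 1). The number of units is φ(74): factorise 74 = 2 · 37, so φ(74) = (2 − 1) · (37 − 1) = 1 · 36 = 36. The nonzero elements number 74 − 1 = 73. Hence the nonzero zero-divisors number 73 − 36 = 37.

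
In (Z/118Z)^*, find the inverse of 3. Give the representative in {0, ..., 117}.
Apply the extended Euclidean algorithm to (118, 3), tracking rows (r, s, t) with s·118 + t·3 = r. Each division r_prev = q·r_cur + r_new produces the new row as (previous row) − q·(current row):
  row A: (118, 1, 0)   [1·118 + 0·3 = 118]
  row B: (3, 0, 1)   [0·118 + 1·3 = 3]
  118 = 39·3 + 1   → row C = row A − 39·row B = (1, 1, −39)   [check: 1·118 − 39·3 = 1]
  3 = 3·1 + 0   → remainder 0, stop. gcd = 1 (last nonzero row C).
The gcd is 1, so 3 is invertible mod 118. The last nonzero row gives 1·118 − 39·3 = 1, so t = −39. So 3^(−1) ≡ −39 ≡ 79 (mod 118). Verify: 3 · 79 = 237 ≡ 1 (mod 118). ✓

Final answer: 3^(−1) ≡ 79 (mod 118)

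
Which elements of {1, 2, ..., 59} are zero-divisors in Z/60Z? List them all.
nonzero zero-divisors of Z/60Z = {2, 3, 4, 5, 6, 8, 9, 10, 12, 14, 15, 16, 18, 20, 21, 22, 24, 25, 26, 27, 28, 30, 32, 33, 34, 35, 36, 38, 39, 40, 42, 44, 45, 46, 48, 50, 51, 52, 54, 55, 56, 57, 58}

An element a ∈ Z/60Z (with a ≠ 0) is a zero-divisor iff gcd(a, 60) > 1 (because a is a unit precisely when gcd(a, n) = 1, and in Z/nZ every nonzero, non-unit element is a zero-divisor). Scan a = 1, ..., 59 and keep those with gcd(a, 60) > 1:
  gcd(2, 60) = 2, gcd(3, 60) = 3, gcd(4, 60) = 4, gcd(5, 60) = 5, gcd(6, 60) = 6, gcd(8, 60) = 4, gcd(9, 60) = 3, gcd(10, 60) = 10, gcd(12, 60) = 12, gcd(14, 60) = 2, gcd(15, 60) = 15, gcd(16, 60) = 4, gcd(18, 60) = 6, gcd(20, 60) = 20, gcd(21, 60) = 3, gcd(22, 60) = 2, gcd(24, 60) = 12, gcd(25, 60) = 5, gcd(26, 60) = 2, gcd(27, 60) = 3, gcd(28, 60) = 4, gcd(30, 60) = 30, gcd(32, 60) = 4, gcd(33, 60) = 3, gcd(34, 60) = 2, gcd(35, 60) = 5, gcd(36, 60) = 12, gcd(38, 60) = 2, gcd(39, 60) = 3, gcd(40, 60) = 20, gcd(42, 60) = 6, gcd(44, 60) = 4, gcd(45, 60) = 15, gcd(46, 60) = 2, gcd(48, 60) = 12, gcd(50, 60) = 10, gcd(51, 60) = 3, gcd(52, 60) = 4, gcd(54, 60) = 6, gcd(55, 60) = 5, gcd(56, 60) = 4, gcd(57, 60) = 3, gcd(58, 60) = 2.
All other a ∈ {1, ..., 59} have gcd(a, 60) = 1 and are units. So the nonzero zero-divisors are exactly the 43 values of a appearing in this scan.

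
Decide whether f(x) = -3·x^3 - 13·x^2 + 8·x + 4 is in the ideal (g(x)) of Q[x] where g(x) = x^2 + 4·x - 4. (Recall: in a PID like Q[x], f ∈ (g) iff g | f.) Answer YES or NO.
YES

In Q[x] the ideal (g) consists of all multiples of g, so f ∈ (g) iff g | f, i.e. iff the remainder of f on division by g is 0. Divide f by g (g is monic, so eliminate the leading term of the running remainder at each step):
  leading term -3·x^3: subtract (-3·x)·g(x) = -3·x^3 - 12·x^2 + 12·x, leaving -x^2 - 4·x + 4
  leading term -x^2: subtract (-1)·g(x) = -x^2 - 4·x + 4, leaving 0
The remainder is 0, so f(x) = g(x) · h(x) with h(x) = -3·x - 1. Hence g | f, i.e. f ∈ (g).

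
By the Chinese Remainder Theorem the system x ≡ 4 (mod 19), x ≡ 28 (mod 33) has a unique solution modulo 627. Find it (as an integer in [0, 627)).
The moduli 19, 33 are pairwise coprime, so by the CRT there is a unique solution mod 19·33 = 627.
Solve by successive substitution. Start with x ≡ 4 (mod 19).
  Combine with x ≡ 28 (mod 33): write x = 4 + 19·t and require 4 + 19·t ≡ 28 (mod 33), i.e. 19·t ≡ 28 − 4 ≡ 24 (mod 33). Since 19^(−1) ≡ 7 (mod 33), t ≡ 7·24 ≡ 3 (mod 33). So x ≡ 4 + 19·3 = 61 (mod 627).
Unique solution in [0, 627): x = 61.

Final answer: x ≡ 61 (mod 627); the representative in [0, 627) is 61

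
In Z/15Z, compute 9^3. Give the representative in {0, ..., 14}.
9

Use repeated squaring. Binary(3) = 11. Walk through the bits of the exponent 3 left-to-right: at each bit after the leading one, square the running value, then multiply by 9 if the bit is 1 (always reducing mod 15):
  bit 1 = 1 (leading): start with 9.
  bit 2 = 1: square 9^2 = 81 ≡ 6; bit is 1, so multiply 6·9 = 54 ≡ 9 (mod 15).
Final value: 9^3 ≡ 9 (mod 15).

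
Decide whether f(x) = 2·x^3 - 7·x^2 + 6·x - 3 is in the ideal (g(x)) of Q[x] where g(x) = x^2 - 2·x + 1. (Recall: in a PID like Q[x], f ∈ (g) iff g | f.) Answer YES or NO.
In Q[x] the ideal (g) consists of all multiples of g, so f ∈ (g) iff g | f, i.e. iff the remainder of f on division by g is 0. Divide f by g (g is monic, so eliminate the leading term of the running remainder at each step):
  leading term 2·x^3: subtract (2·x)·g(x) = 2·x^3 - 4·x^2 + 2·x, leaving -3·x^2 + 4·x - 3
  leading term -3·x^2: subtract (-3)·g(x) = -3·x^2 + 6·x - 3, leaving -2·x
The remainder r(x) = -2·x ≠ 0 (and deg r < deg g), so g ∤ f, i.e. f ∉ (g).

Final answer: NO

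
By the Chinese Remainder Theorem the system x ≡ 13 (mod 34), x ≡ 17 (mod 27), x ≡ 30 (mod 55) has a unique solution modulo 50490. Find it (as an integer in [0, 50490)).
x ≡ 29015 (mod 50490); the representative in [0, 50490) is 29015

The moduli 34, 27, 55 are pairwise coprime, so by the CRT there is a unique solution mod 34·27·55 = 50490.
Solve by successive substitution. Start with x ≡ 13 (mod 34).
  Combine with x ≡ 17 (mod 27): write x = 13 + 34·t and require 13 + 34·t ≡ 17 (mod 27), i.e. 34·t ≡ 17 − 13 ≡ 4 (mod 27). Since 34^(−1) ≡ 4 (mod 27) (34 ≡ 7 (mod 27)), t ≡ 4·4 ≡ 16 (mod 27). So x ≡ 13 + 34·16 = 557 (mod 918).
  Combine with x ≡ 30 (mod 55): write x = 557 + 918·t and require 557 + 918·t ≡ 30 (mod 55), i.e. 918·t ≡ 30 − 557 ≡ 23 (mod 55). Since 918^(−1) ≡ 42 (mod 55) (918 ≡ 38 (mod 55)), t ≡ 42·23 ≡ 31 (mod 55). So x ≡ 557 + 918·31 = 29015 (mod 50490).
Unique solution in [0, 50490): x = 29015.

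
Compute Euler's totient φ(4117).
φ(4117) = 3916

φ is multiplicative, with φ(p^e) = p^e − p^(e−1). Factorise 4117 = 23 · 179. Then
  φ(4117) = (23 − 1) · (179 − 1) = 22 · 178 = 3916.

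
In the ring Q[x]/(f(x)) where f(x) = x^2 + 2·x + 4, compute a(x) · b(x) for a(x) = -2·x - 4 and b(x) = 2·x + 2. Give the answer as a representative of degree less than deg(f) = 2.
First multiply in Q[x] without reducing: a · b = -4·x^2 - 12·x - 8. Now divide by f(x) = x^2 + 2·x + 4, eliminating the leading term at each step:
  leading term -4·x^2: subtract (-4)·f(x) = -4·x^2 - 8·x - 16, leaving 8 - 4·x
The degree is now < 2, so this is the remainder. Hence a · b ≡ 8 - 4·x in Q[x]/(f).

Final answer: a · b ≡ 8 - 4·x (mod f(x))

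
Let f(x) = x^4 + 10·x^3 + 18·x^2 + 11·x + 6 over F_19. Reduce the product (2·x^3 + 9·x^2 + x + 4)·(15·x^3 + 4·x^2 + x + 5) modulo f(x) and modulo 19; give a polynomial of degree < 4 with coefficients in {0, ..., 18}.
Multiply as integer polynomials: a · b = 30·x^6 + 143·x^5 + 53·x^4 + 83·x^3 + 62·x^2 + 9·x + 20. Reducing coefficients mod 19: a · b ≡ 11·x^6 + 10·x^5 + 15·x^4 + 7·x^3 + 5·x^2 + 9·x + 1. Now divide by f(x) = x^4 + 10·x^3 + 18·x^2 + 11·x + 6 in F_19[x], eliminating the leading term at each step:
  leading term 11·x^6: subtract (11·x^2)·f(x) = 11·x^6 + 15·x^5 + 8·x^4 + 7·x^3 + 9·x^2, leaving 14·x^5 + 7·x^4 + 15·x^2 + 9·x + 1 (coefficients mod 19)
  leading term 14·x^5: subtract (14·x)·f(x) = 14·x^5 + 7·x^4 + 5·x^3 + 2·x^2 + 8·x, leaving 14·x^3 + 13·x^2 + x + 1 (coefficients mod 19)
The degree is now < 4, so this is the remainder. Hence a · b ≡ 14·x^3 + 13·x^2 + x + 1 in F_19[x]/(f).

Final answer: a · b ≡ 14·x^3 + 13·x^2 + x + 1 (mod f(x))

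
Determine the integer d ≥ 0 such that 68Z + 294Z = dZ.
In the PID Z, (a, b) is generated by gcd(a, b). Compute gcd(294, 68) with the extended Euclidean algorithm, tracking rows (r, s, t) with s·294 + t·68 = r:
  row A: (294, 1, 0)   [1·294 + 0·68 = 294]
  row B: (68, 0, 1)   [0·294 + 1·68 = 68]
  294 = 4·68 + 22   → row C = row A − 4·row B = (22, 1, −4)   [check: 1·294 − 4·68 = 22]
  68 = 3·22 + 2   → row D = row B − 3·row C = (2, −3, 13)   [check: −3·294 + 13·68 = 2]
  22 = 11·2 + 0   → remainder 0, stop. gcd = 2 (last nonzero row D).
So gcd(68, 294) = 2, with Bézout identity −3·294 + 13·68 = 2. Containment (⊇): the Bézout identity exhibits 2 as an element of (68, 294), giving (2) ⊆ (68, 294). Containment (⊆): since 2 | 68 and 2 | 294 (68 = 2·34, 294 = 2·147), every Z-linear combination of 68 and 294 is divisible by 2, so (68, 294) ⊆ (2). Therefore (68, 294) = (2), d = 2.

Final answer: (68, 294) = (2); d = 2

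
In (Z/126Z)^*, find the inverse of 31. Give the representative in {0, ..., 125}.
31^(−1) ≡ 61 (mod 126)

Apply the extended Euclidean algorithm to (126, 31), tracking rows (r, s, t) with s·126 + t·31 = r. Each division r_prev = q·r_cur + r_new produces the new row as (previous row) − q·(current row):
  row A: (126, 1, 0)   [1·126 + 0·31 = 126]
  row B: (31, 0, 1)   [0·126 + 1·31 = 31]
  126 = 4·31 + 2   → row C = row A − 4·row B = (2, 1, −4)   [check: 1·126 − 4·31 = 2]
  31 = 15·2 + 1   → row D = row B − 15·row C = (1, −15, 61)   [check: −15·126 + 61·31 = 1]
  2 = 2·1 + 0   → remainder 0, stop. gcd = 1 (last nonzero row D).
The gcd is 1, so 31 is invertible mod 126. The last nonzero row gives −15·126 + 61·31 = 1, so t = 61. So 31^(−1) ≡ 61 (mod 126). Verify: 31 · 61 = 1891 ≡ 1 (mod 126). ✓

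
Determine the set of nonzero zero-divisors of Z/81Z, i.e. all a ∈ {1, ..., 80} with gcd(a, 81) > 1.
nonzero zero-divisors of Z/81Z = {3, 6, 9, 12, 15, 18, 21, 24, 27, 30, 33, 36, 39, 42, 45, 48, 51, 54, 57, 60, 63, 66, 69, 72, 75, 78}

An element a ∈ Z/81Z (with a ≠ 0) is a zero-divisor iff gcd(a, 81) > 1 (because a is a unit precisely when gcd(a, n) = 1, and in Z/nZ every nonzero, non-unit element is a zero-divisor). Scan a = 1, ..., 80 and keep those with gcd(a, 81) > 1:
  gcd(3, 81) = 3, gcd(6, 81) = 3, gcd(9, 81) = 9, gcd(12, 81) = 3, gcd(15, 81) = 3, gcd(18, 81) = 9, gcd(21, 81) = 3, gcd(24, 81) = 3, gcd(27, 81) = 27, gcd(30, 81) = 3, gcd(33, 81) = 3, gcd(36, 81) = 9, gcd(39, 81) = 3, gcd(42, 81) = 3, gcd(45, 81) = 9, gcd(48, 81) = 3, gcd(51, 81) = 3, gcd(54, 81) = 27, gcd(57, 81) = 3, gcd(60, 81) = 3, gcd(63, 81) = 9, gcd(66, 81) = 3, gcd(69, 81) = 3, gcd(72, 81) = 9, gcd(75, 81) = 3, gcd(78, 81) = 3.
All other a ∈ {1, ..., 80} have gcd(a, 81) = 1 and are units. So the nonzero zero-divisors are exactly the 26 values of a appearing in this scan.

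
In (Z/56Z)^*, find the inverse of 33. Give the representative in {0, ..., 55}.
33^(−1) ≡ 17 (mod 56)

Apply the extended Euclidean algorithm to (56, 33), tracking rows (r, s, t) with s·56 + t·33 = r. Each division r_prev = q·r_cur + r_new produces the new row as (previous row) − q·(current row):
  row A: (56, 1, 0)   [1·56 + 0·33 = 56]
  row B: (33, 0, 1)   [0·56 + 1·33 = 33]
  56 = 1·33 + 23   → row C = row A − 1·row B = (23, 1, −1)   [check: 1·56 − 1·33 = 23]
  33 = 1·23 + 10   → row D = row B − 1·row C = (10, −1, 2)   [check: −1·56 + 2·33 = 10]
  23 = 2·10 + 3   → row E = row C − 2·row D = (3, 3, −5)   [check: 3·56 − 5·33 = 3]
  10 = 3·3 + 1   → row F = row D − 3·row E = (1, −10, 17)   [check: −10·56 + 17·33 = 1]
  3 = 3·1 + 0   → remainder 0, stop. gcd = 1 (last nonzero row F).
The gcd is 1, so 33 is invertible mod 56. The last nonzero row gives −10·56 + 17·33 = 1, so t = 17. So 33^(−1) ≡ 17 (mod 56). Verify: 33 · 17 = 561 ≡ 1 (mod 56). ✓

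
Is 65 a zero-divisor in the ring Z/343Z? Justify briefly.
gcd(65, 343) = 1, so 65 is a unit in Z/343Z (it has a multiplicative inverse). A unit cannot be a zero-divisor: if 65·b ≡ 0 then multiplying both sides by 65^(−1) gives b ≡ 0. So 65 is not a zero-divisor.

Final answer: NO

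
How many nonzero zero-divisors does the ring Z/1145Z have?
Z/1145Z has 232 nonzero zero-divisors

In Z/1145Z each nonzero element is either a unit (gcd with 1145 is 1) or a zero-divisor (gcd > 1). The number of units is φ(1145): factorise 1145 = 5 · 229, so φ(1145) = (5 − 1) · (229 − 1) = 4 · 228 = 912. The nonzero elements number 1145 − 1 = 1144. Hence the nonzero zero-divisors number 1144 − 912 = 232.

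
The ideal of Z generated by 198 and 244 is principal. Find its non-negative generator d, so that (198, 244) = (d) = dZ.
(198, 244) = (2); d = 2

In the PID Z, (a, b) is generated by gcd(a, b). Compute gcd(244, 198) with the extended Euclidean algorithm, tracking rows (r, s, t) with s·244 + t·198 = r:
  row A: (244, 1, 0)   [1·244 + 0·198 = 244]
  row B: (198, 0, 1)   [0·244 + 1·198 = 198]
  244 = 1·198 + 46   → row C = row A − 1·row B = (46, 1, −1)   [check: 1·244 − 1·198 = 46]
  198 = 4·46 + 14   → row D = row B − 4·row C = (14, −4, 5)   [check: −4·244 + 5·198 = 14]
  46 = 3·14 + 4   → row E = row C − 3·row D = (4, 13, −16)   [check: 13·244 − 16·198 = 4]
  14 = 3·4 + 2   → row F = row D − 3·row E = (2, −43, 53)   [check: −43·244 + 53·198 = 2]
  4 = 2·2 + 0   → remainder 0, stop. gcd = 2 (last nonzero row F).
So gcd(198, 244) = 2, with Bézout identity −43·244 + 53·198 = 2. Containment (⊇): the Bézout identity exhibits 2 as an element of (198, 244), giving (2) ⊆ (198, 244). Containment (⊆): since 2 | 198 and 2 | 244 (198 = 2·99, 244 = 2·122), every Z-linear combination of 198 and 244 is divisible by 2, so (198, 244) ⊆ (2). Therefore (198, 244) = (2), d = 2.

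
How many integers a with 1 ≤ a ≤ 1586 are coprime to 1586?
The number of a ∈ {1, ..., 1586} with gcd(a, 1586) = 1 is by definition Euler's totient φ(1586). φ is multiplicative, with φ(p^e) = p^e − p^(e−1). Factorise 1586 = 2 · 13 · 61. Then
  φ(1586) = (2 − 1) · (13 − 1) · (61 − 1) = 1 · 12 · 60 = 720.
So there are 720 such integers.

Final answer: 720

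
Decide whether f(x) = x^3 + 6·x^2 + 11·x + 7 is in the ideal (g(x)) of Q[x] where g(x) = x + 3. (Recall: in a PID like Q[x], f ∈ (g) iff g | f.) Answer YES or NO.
NO

In Q[x] the ideal (g) consists of all multiples of g, so f ∈ (g) iff g | f, i.e. iff the remainder of f on division by g is 0. Divide f by g (g is monic, so eliminate the leading term of the running remainder at each step):
  leading term x^3: subtract (x^2)·g(x) = x^3 + 3·x^2, leaving 3·x^2 + 11·x + 7
  leading term 3·x^2: subtract (3·x)·g(x) = 3·x^2 + 9·x, leaving 2·x + 7
  leading term 2·x: subtract (2)·g(x) = 2·x + 6, leaving 1
The remainder r(x) = 1 ≠ 0 (and deg r < deg g), so g ∤ f, i.e. f ∉ (g).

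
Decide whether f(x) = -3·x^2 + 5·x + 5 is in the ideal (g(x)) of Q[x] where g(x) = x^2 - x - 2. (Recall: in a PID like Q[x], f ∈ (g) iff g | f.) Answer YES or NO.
In Q[x] the ideal (g) consists of all multiples of g, so f ∈ (g) iff g | f, i.e. iff the remainder of f on division by g is 0. Divide f by g (g is monic, so eliminate the leading term of the running remainder at each step):
  leading term -3·x^2: subtract (-3)·g(x) = -3·x^2 + 3·x + 6, leaving 2·x - 1
The remainder r(x) = 2·x - 1 ≠ 0 (and deg r < deg g), so g ∤ f, i.e. f ∉ (g).

Final answer: NO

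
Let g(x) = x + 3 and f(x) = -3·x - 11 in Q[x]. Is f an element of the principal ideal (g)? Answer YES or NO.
In Q[x] the ideal (g) consists of all multiples of g, so f ∈ (g) iff g | f, i.e. iff the remainder of f on division by g is 0. Divide f by g (g is monic, so eliminate the leading term of the running remainder at each step):
  leading term -3·x: subtract (-3)·g(x) = -3·x - 9, leaving -2
The remainder r(x) = -2 ≠ 0 (and deg r < deg g), so g ∤ f, i.e. f ∉ (g).

Final answer: NO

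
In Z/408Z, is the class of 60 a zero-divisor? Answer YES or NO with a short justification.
gcd(60, 408) = 12 > 1, so 60 is not a unit in Z/408Z. In Z/nZ every nonzero non-unit is a zero-divisor: explicitly, take b = 408/gcd = 34 ≠ 0 (mod 408); then 60·34 = 2040 = 5·408, i.e. 60·34 ≡ 0 (mod 408). So 60 is a zero-divisor.

Final answer: YES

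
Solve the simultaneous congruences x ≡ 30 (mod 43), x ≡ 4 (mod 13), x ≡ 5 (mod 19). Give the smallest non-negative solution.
The moduli 43, 13, 19 are pairwise coprime, so by the CRT there is a unique solution mod 43·13·19 = 10621.
Solve by successive substitution. Start with x ≡ 30 (mod 43).
  Combine with x ≡ 4 (mod 13): write x = 30 + 43·t and require 30 + 43·t ≡ 4 (mod 13), i.e. 43·t ≡ 4 − 30 ≡ 0 (mod 13). Since 43^(−1) ≡ 10 (mod 13) (43 ≡ 4 (mod 13)), t ≡ 10·0 ≡ 0 (mod 13). So x ≡ 30 + 43·0 = 30 (mod 559).
  Combine with x ≡ 5 (mod 19): write x = 30 + 559·t and require 30 + 559·t ≡ 5 (mod 19), i.e. 559·t ≡ 5 − 30 ≡ 13 (mod 19). Since 559^(−1) ≡ 12 (mod 19) (559 ≡ 8 (mod 19)), t ≡ 12·13 ≡ 4 (mod 19). So x ≡ 30 + 559·4 = 2266 (mod 10621).
Unique solution in [0, 10621): x = 2266.

Final answer: x ≡ 2266 (mod 10621); the representative in [0, 10621) is 2266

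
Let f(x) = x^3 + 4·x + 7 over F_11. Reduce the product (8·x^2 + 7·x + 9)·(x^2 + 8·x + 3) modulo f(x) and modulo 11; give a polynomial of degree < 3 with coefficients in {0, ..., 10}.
Multiply as integer polynomials: a · b = 8·x^4 + 71·x^3 + 89·x^2 + 93·x + 27. Reducing coefficients mod 11: a · b ≡ 8·x^4 + 5·x^3 + x^2 + 5·x + 5. Now divide by f(x) = x^3 + 4·x + 7 in F_11[x], eliminating the leading term at each step:
  leading term 8·x^4: subtract (8·x)·f(x) = 8·x^4 + 10·x^2 + x, leaving 5·x^3 + 2·x^2 + 4·x + 5 (coefficients mod 11)
  leading term 5·x^3: subtract (5)·f(x) = 5·x^3 + 9·x + 2, leaving 2·x^2 + 6·x + 3 (coefficients mod 11)
The degree is now < 3, so this is the remainder. Hence a · b ≡ 2·x^2 + 6·x + 3 in F_11[x]/(f).

Final answer: a · b ≡ 2·x^2 + 6·x + 3 (mod f(x))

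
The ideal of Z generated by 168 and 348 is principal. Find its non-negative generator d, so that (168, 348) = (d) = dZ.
(168, 348) = (12); d = 12

In the PID Z, (a, b) is generated by gcd(a, b). Compute gcd(348, 168) with the extended Euclidean algorithm, tracking rows (r, s, t) with s·348 + t·168 = r:
  row A: (348, 1, 0)   [1·348 + 0·168 = 348]
  row B: (168, 0, 1)   [0·348 + 1·168 = 168]
  348 = 2·168 + 12   → row C = row A − 2·row B = (12, 1, −2)   [check: 1·348 − 2·168 = 12]
  168 = 14·12 + 0   → remainder 0, stop. gcd = 12 (last nonzero row C).
So gcd(168, 348) = 12, with Bézout identity 1·348 − 2·168 = 12. Containment (⊇): the Bézout identity exhibits 12 as an element of (168, 348), giving (12) ⊆ (168, 348). Containment (⊆): since 12 | 168 and 12 | 348 (168 = 12·14, 348 = 12·29), every Z-linear combination of 168 and 348 is divisible by 12, so (168, 348) ⊆ (12). Therefore (168, 348) = (12), d = 12.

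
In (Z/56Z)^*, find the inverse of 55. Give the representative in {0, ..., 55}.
55^(−1) ≡ 55 (mod 56)

Apply the extended Euclidean algorithm to (56, 55), tracking rows (r, s, t) with s·56 + t·55 = r. Each division r_prev = q·r_cur + r_new produces the new row as (previous row) − q·(current row):
  row A: (56, 1, 0)   [1·56 + 0·55 = 56]
  row B: (55, 0, 1)   [0·56 + 1·55 = 55]
  56 = 1·55 + 1   → row C = row A − 1·row B = (1, 1, −1)   [check: 1·56 − 1·55 = 1]
  55 = 55·1 + 0   → remainder 0, stop. gcd = 1 (last nonzero row C).
The gcd is 1, so 55 is invertible mod 56. The last nonzero row gives 1·56 − 1·55 = 1, so t = −1. So 55^(−1) ≡ −1 ≡ 55 (mod 56). Verify: 55 · 55 = 3025 ≡ 1 (mod 56). ✓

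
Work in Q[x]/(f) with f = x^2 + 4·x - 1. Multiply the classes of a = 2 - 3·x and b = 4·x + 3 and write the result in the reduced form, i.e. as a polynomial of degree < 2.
a · b ≡ 47·x - 6 (mod f(x))

First multiply in Q[x] without reducing: a · b = -12·x^2 - x + 6. Now divide by f(x) = x^2 + 4·x - 1, eliminating the leading term at each step:
  leading term -12·x^2: subtract (-12)·f(x) = -12·x^2 - 48·x + 12, leaving 47·x - 6
The degree is now < 2, so this is the remainder. Hence a · b ≡ 47·x - 6 in Q[x]/(f).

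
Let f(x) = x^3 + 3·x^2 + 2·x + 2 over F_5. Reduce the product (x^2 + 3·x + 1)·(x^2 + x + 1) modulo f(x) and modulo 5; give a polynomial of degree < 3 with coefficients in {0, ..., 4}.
Multiply as integer polynomials: a · b = x^4 + 4·x^3 + 5·x^2 + 4·x + 1. Reducing coefficients mod 5: a · b ≡ x^4 + 4·x^3 + 4·x + 1. Now divide by f(x) = x^3 + 3·x^2 + 2·x + 2 in F_5[x], eliminating the leading term at each step:
  leading term x^4: subtract (x)·f(x) = x^4 + 3·x^3 + 2·x^2 + 2·x, leaving x^3 + 3·x^2 + 2·x + 1 (coefficients mod 5)
  leading term x^3: subtract (1)·f(x) = x^3 + 3·x^2 + 2·x + 2, leaving 4 (coefficients mod 5)
The degree is now < 3, so this is the remainder. Hence a · b ≡ 4 in F_5[x]/(f).

Final answer: a · b ≡ 4 (mod f(x))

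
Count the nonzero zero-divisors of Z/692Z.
Z/692Z has 347 nonzero zero-divisors

In Z/692Z each nonzero element is either a unit (gcd with 692 is 1) or a zero-divisor (gcd > 1). The number of units is φ(692): factorise 692 = 2^2 · 173, so φ(692) = (2^2 − 2^1) · (173 − 1) = 2 · 172 = 344. The nonzero elements number 692 − 1 = 691. Hence the nonzero zero-divisors number 691 − 344 = 347.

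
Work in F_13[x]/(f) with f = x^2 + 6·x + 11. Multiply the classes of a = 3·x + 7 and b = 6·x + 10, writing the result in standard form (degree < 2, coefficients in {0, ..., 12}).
Multiply as integer polynomials: a · b = 18·x^2 + 72·x + 70. Reducing coefficients mod 13: a · b ≡ 5·x^2 + 7·x + 5. Now divide by f(x) = x^2 + 6·x + 11 in F_13[x], eliminating the leading term at each step:
  leading term 5·x^2: subtract (5)·f(x) = 5·x^2 + 4·x + 3, leaving 3·x + 2 (coefficients mod 13)
The degree is now < 2, so this is the remainder. Hence a · b ≡ 3·x + 2 in F_13[x]/(f).

Final answer: a · b ≡ 3·x + 2 (mod f(x))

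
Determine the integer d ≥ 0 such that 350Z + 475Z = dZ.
In the PID Z, (a, b) is generated by gcd(a, b). Compute gcd(475, 350) with the extended Euclidean algorithm, tracking rows (r, s, t) with s·475 + t·350 = r:
  row A: (475, 1, 0)   [1·475 + 0·350 = 475]
  row B: (350, 0, 1)   [0·475 + 1·350 = 350]
  475 = 1·350 + 125   → row C = row A − 1·row B = (125, 1, −1)   [check: 1·475 − 1·350 = 125]
  350 = 2·125 + 100   → row D = row B − 2·row C = (100, −2, 3)   [check: −2·475 + 3·350 = 100]
  125 = 1·100 + 25   → row E = row C − 1·row D = (25, 3, −4)   [check: 3·475 − 4·350 = 25]
  100 = 4·25 + 0   → remainder 0, stop. gcd = 25 (last nonzero row E).
So gcd(350, 475) = 25, with Bézout identity 3·475 − 4·350 = 25. Containment (⊇): the Bézout identity exhibits 25 as an element of (350, 475), giving (25) ⊆ (350, 475). Containment (⊆): since 25 | 350 and 25 | 475 (350 = 25·14, 475 = 25·19), every Z-linear combination of 350 and 475 is divisible by 25, so (350, 475) ⊆ (25). Therefore (350, 475) = (25), d = 25.

Final answer: (350, 475) = (25); d = 25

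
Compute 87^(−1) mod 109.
87^(−1) ≡ 104 (mod 109)

Apply the extended Euclidean algorithm to (109, 87), tracking rows (r, s, t) with s·109 + t·87 = r. Each division r_prev = q·r_cur + r_new produces the new row as (previous row) − q·(current row):
  row A: (109, 1, 0)   [1·109 + 0·87 = 109]
  row B: (87, 0, 1)   [0·109 + 1·87 = 87]
  109 = 1·87 + 22   → row C = row A − 1·row B = (22, 1, −1)   [check: 1·109 − 1·87 = 22]
  87 = 3·22 + 21   → row D = row B − 3·row C = (21, −3, 4)   [check: −3·109 + 4·87 = 21]
  22 = 1·21 + 1   → row E = row C − 1·row D = (1, 4, −5)   [check: 4·109 − 5·87 = 1]
  21 = 21·1 + 0   → remainder 0, stop. gcd = 1 (last nonzero row E).
The gcd is 1, so 87 is invertible mod 109. The last nonzero row gives 4·109 − 5·87 = 1, so t = −5. So 87^(−1) ≡ −5 ≡ 104 (mod 109). Verify: 87 · 104 = 9048 ≡ 1 (mod 109). ✓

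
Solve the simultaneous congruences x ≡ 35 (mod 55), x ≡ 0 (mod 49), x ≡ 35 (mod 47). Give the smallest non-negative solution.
The moduli 55, 49, 47 are pairwise coprime, so by the CRT there is a unique solution mod 55·49·47 = 126665.
Solve by successive substitution. Start with x ≡ 35 (mod 55).
  Combine with x ≡ 0 (mod 49): write x = 35 + 55·t and require 35 + 55·t ≡ 0 (mod 49), i.e. 55·t ≡ 0 − 35 ≡ 14 (mod 49). Since 55^(−1) ≡ 41 (mod 49) (55 ≡ 6 (mod 49)), t ≡ 41·14 ≡ 35 (mod 49). So x ≡ 35 + 55·35 = 1960 (mod 2695).
  Combine with x ≡ 35 (mod 47): write x = 1960 + 2695·t and require 1960 + 2695·t ≡ 35 (mod 47), i.e. 2695·t ≡ 35 − 1960 ≡ 2 (mod 47). Since 2695^(−1) ≡ 3 (mod 47) (2695 ≡ 16 (mod 47)), t ≡ 3·2 ≡ 6 (mod 47). So x ≡ 1960 + 2695·6 = 18130 (mod 126665).
Unique solution in [0, 126665): x = 18130.

Final answer: x ≡ 18130 (mod 126665); the representative in [0, 126665) is 18130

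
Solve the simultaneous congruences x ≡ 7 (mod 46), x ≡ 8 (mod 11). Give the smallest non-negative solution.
The moduli 46, 11 are pairwise coprime, so by the CRT there is a unique solution mod 46·11 = 506.
Solve by successive substitution. Start with x ≡ 7 (mod 46).
  Combine with x ≡ 8 (mod 11): write x = 7 + 46·t and require 7 + 46·t ≡ 8 (mod 11), i.e. 46·t ≡ 8 − 7 ≡ 1 (mod 11). Since 46^(−1) ≡ 6 (mod 11) (46 ≡ 2 (mod 11)), t ≡ 6·1 ≡ 6 (mod 11). So x ≡ 7 + 46·6 = 283 (mod 506).
Unique solution in [0, 506): x = 283.

Final answer: x ≡ 283 (mod 506); the representative in [0, 506) is 283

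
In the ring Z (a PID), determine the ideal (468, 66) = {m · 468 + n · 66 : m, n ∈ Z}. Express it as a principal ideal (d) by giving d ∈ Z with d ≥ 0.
In the PID Z, (a, b) is generated by gcd(a, b). Compute gcd(468, 66) with the extended Euclidean algorithm, tracking rows (r, s, t) with s·468 + t·66 = r:
  row A: (468, 1, 0)   [1·468 + 0·66 = 468]
  row B: (66, 0, 1)   [0·468 + 1·66 = 66]
  468 = 7·66 + 6   → row C = row A − 7·row B = (6, 1, −7)   [check: 1·468 − 7·66 = 6]
  66 = 11·6 + 0   → remainder 0, stop. gcd = 6 (last nonzero row C).
So gcd(468, 66) = 6, with Bézout identity 1·468 − 7·66 = 6. Containment (⊇): the Bézout identity exhibits 6 as an element of (468, 66), giving (6) ⊆ (468, 66). Containment (⊆): since 6 | 468 and 6 | 66 (468 = 6·78, 66 = 6·11), every Z-linear combination of 468 and 66 is divisible by 6, so (468, 66) ⊆ (6). Therefore (468, 66) = (6), d = 6.

Final answer: (468, 66) = (6); d = 6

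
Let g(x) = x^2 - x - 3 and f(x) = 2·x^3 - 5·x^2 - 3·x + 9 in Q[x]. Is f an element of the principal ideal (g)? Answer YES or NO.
YES

In Q[x] the ideal (g) consists of all multiples of g, so f ∈ (g) iff g | f, i.e. iff the remainder of f on division by g is 0. Divide f by g (g is monic, so eliminate the leading term of the running remainder at each step):
  leading term 2·x^3: subtract (2·x)·g(x) = 2·x^3 - 2·x^2 - 6·x, leaving -3·x^2 + 3·x + 9
  leading term -3·x^2: subtract (-3)·g(x) = -3·x^2 + 3·x + 9, leaving 0
The remainder is 0, so f(x) = g(x) · h(x) with h(x) = 2·x - 3. Hence g | f, i.e. f ∈ (g).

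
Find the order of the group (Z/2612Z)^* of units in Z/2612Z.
(Z/2612Z)^* consists of the classes a with gcd(a, 2612) = 1, so its order is φ(2612). φ is multiplicative, with φ(p^e) = p^e − p^(e−1). Factorise 2612 = 2^2 · 653. Then
  φ(2612) = (2^2 − 2^1) · (653 − 1) = 2 · 652 = 1304.
Thus |(Z/2612Z)^*| = 1304.

Final answer: |(Z/2612Z)^*| = 1304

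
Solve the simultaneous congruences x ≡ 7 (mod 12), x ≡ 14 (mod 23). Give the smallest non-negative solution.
The moduli 12, 23 are pairwise coprime, so by the CRT there is a unique solution mod 12·23 = 276.
Solve by successive substitution. Start with x ≡ 7 (mod 12).
  Combine with x ≡ 14 (mod 23): write x = 7 + 12·t and require 7 + 12·t ≡ 14 (mod 23), i.e. 12·t ≡ 14 − 7 ≡ 7 (mod 23). Since 12^(−1) ≡ 2 (mod 23), t ≡ 2·7 ≡ 14 (mod 23). So x ≡ 7 + 12·14 = 175 (mod 276).
Unique solution in [0, 276): x = 175.

Final answer: x ≡ 175 (mod 276); the representative in [0, 276) is 175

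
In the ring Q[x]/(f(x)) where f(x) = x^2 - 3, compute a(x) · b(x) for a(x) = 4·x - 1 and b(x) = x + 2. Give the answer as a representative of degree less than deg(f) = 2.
First multiply in Q[x] without reducing: a · b = 4·x^2 + 7·x - 2. Now divide by f(x) = x^2 - 3, eliminating the leading term at each step:
  leading term 4·x^2: subtract (4)·f(x) = 4·x^2 - 12, leaving 7·x + 10
The degree is now < 2, so this is the remainder. Hence a · b ≡ 7·x + 10 in Q[x]/(f).

Final answer: a · b ≡ 7·x + 10 (mod f(x))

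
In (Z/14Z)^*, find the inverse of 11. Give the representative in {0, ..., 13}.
Apply the extended Euclidean algorithm to (14, 11), tracking rows (r, s, t) with s·14 + t·11 = r. Each division r_prev = q·r_cur + r_new produces the new row as (previous row) − q·(current row):
  row A: (14, 1, 0)   [1·14 + 0·11 = 14]
  row B: (11, 0, 1)   [0·14 + 1·11 = 11]
  14 = 1·11 + 3   → row C = row A − 1·row B = (3, 1, −1)   [check: 1·14 − 1·11 = 3]
  11 = 3·3 + 2   → row D = row B − 3·row C = (2, −3, 4)   [check: −3·14 + 4·11 = 2]
  3 = 1·2 + 1   → row E = row C − 1·row D = (1, 4, −5)   [check: 4·14 − 5·11 = 1]
  2 = 2·1 + 0   → remainder 0, stop. gcd = 1 (last nonzero row E).
The gcd is 1, so 11 is invertible mod 14. The last nonzero row gives 4·14 − 5·11 = 1, so t = −5. So 11^(−1) ≡ −5 ≡ 9 (mod 14). Verify: 11 · 9 = 99 ≡ 1 (mod 14). ✓

Final answer: 11^(−1) ≡ 9 (mod 14)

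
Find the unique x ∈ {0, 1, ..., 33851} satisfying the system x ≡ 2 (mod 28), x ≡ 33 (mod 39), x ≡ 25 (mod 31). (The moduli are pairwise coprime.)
x ≡ 29010 (mod 33852); the representative in [0, 33852) is 29010

The moduli 28, 39, 31 are pairwise coprime, so by the CRT there is a unique solution mod 28·39·31 = 33852.
Solve by successive substitution. Start with x ≡ 2 (mod 28).
  Combine with x ≡ 33 (mod 39): write x = 2 + 28·t and require 2 + 28·t ≡ 33 (mod 39), i.e. 28·t ≡ 33 − 2 ≡ 31 (mod 39). Since 28^(−1) ≡ 7 (mod 39), t ≡ 7·31 ≡ 22 (mod 39). So x ≡ 2 + 28·22 = 618 (mod 1092).
  Combine with x ≡ 25 (mod 31): write x = 618 + 1092·t and require 618 + 1092·t ≡ 25 (mod 31), i.e. 1092·t ≡ 25 − 618 ≡ 27 (mod 31). Since 1092^(−1) ≡ 9 (mod 31) (1092 ≡ 7 (mod 31)), t ≡ 9·27 ≡ 26 (mod 31). So x ≡ 618 + 1092·26 = 29010 (mod 33852).
Unique solution in [0, 33852): x = 29010.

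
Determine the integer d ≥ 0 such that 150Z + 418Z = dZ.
In the PID Z, (a, b) is generated by gcd(a, b). Compute gcd(418, 150) with the extended Euclidean algorithm, tracking rows (r, s, t) with s·418 + t·150 = r:
  row A: (418, 1, 0)   [1·418 + 0·150 = 418]
  row B: (150, 0, 1)   [0·418 + 1·150 = 150]
  418 = 2·150 + 118   → row C = row A − 2·row B = (118, 1, −2)   [check: 1·418 − 2·150 = 118]
  150 = 1·118 + 32   → row D = row B − 1·row C = (32, −1, 3)   [check: −1·418 + 3·150 = 32]
  118 = 3·32 + 22   → row E = row C − 3·row D = (22, 4, −11)   [check: 4·418 − 11·150 = 22]
  32 = 1·22 + 10   → row F = row D − 1·row E = (10, −5, 14)   [check: −5·418 + 14·150 = 10]
  22 = 2·10 + 2   → row G = row E − 2·row F = (2, 14, −39)   [check: 14·418 − 39·150 = 2]
  10 = 5·2 + 0   → remainder 0, stop. gcd = 2 (last nonzero row G).
So gcd(150, 418) = 2, with Bézout identity 14·418 − 39·150 = 2. Containment (⊇): the Bézout identity exhibits 2 as an element of (150, 418), giving (2) ⊆ (150, 418). Containment (⊆): since 2 | 150 and 2 | 418 (150 = 2·75, 418 = 2·209), every Z-linear combination of 150 and 418 is divisible by 2, so (150, 418) ⊆ (2). Therefore (150, 418) = (2), d = 2.

Final answer: (150, 418) = (2); d = 2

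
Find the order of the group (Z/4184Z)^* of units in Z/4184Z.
|(Z/4184Z)^*| = 2088

(Z/4184Z)^* consists of the classes a with gcd(a, 4184) = 1, so its order is φ(4184). φ is multiplicative, with φ(p^e) = p^e − p^(e−1). Factorise 4184 = 2^3 · 523. Then
  φ(4184) = (2^3 − 2^2) · (523 − 1) = 4 · 522 = 2088.
Thus |(Z/4184Z)^*| = 2088.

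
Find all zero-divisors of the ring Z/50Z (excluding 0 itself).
nonzero zero-divisors of Z/50Z = {2, 4, 5, 6, 8, 10, 12, 14, 15, 16, 18, 20, 22, 24, 25, 26, 28, 30, 32, 34, 35, 36, 38, 40, 42, 44, 45, 46, 48}

An element a ∈ Z/50Z (with a ≠ 0) is a zero-divisor iff gcd(a, 50) > 1 (because a is a unit precisely when gcd(a, n) = 1, and in Z/nZ every nonzero, non-unit element is a zero-divisor). Scan a = 1, ..., 49 and keep those with gcd(a, 50) > 1:
  gcd(2, 50) = 2, gcd(4, 50) = 2, gcd(5, 50) = 5, gcd(6, 50) = 2, gcd(8, 50) = 2, gcd(10, 50) = 10, gcd(12, 50) = 2, gcd(14, 50) = 2, gcd(15, 50) = 5, gcd(16, 50) = 2, gcd(18, 50) = 2, gcd(20, 50) = 10, gcd(22, 50) = 2, gcd(24, 50) = 2, gcd(25, 50) = 25, gcd(26, 50) = 2, gcd(28, 50) = 2, gcd(30, 50) = 10, gcd(32, 50) = 2, gcd(34, 50) = 2, gcd(35, 50) = 5, gcd(36, 50) = 2, gcd(38, 50) = 2, gcd(40, 50) = 10, gcd(42, 50) = 2, gcd(44, 50) = 2, gcd(45, 50) = 5, gcd(46, 50) = 2, gcd(48, 50) = 2.
All other a ∈ {1, ..., 49} have gcd(a, 50) = 1 and are units. So the nonzero zero-divisors are exactly the 29 values of a appearing in this scan.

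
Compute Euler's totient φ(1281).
φ is multiplicative, with φ(p^e) = p^e − p^(e−1). Factorise 1281 = 3 · 7 · 61. Then
  φ(1281) = (3 − 1) · (7 − 1) · (61 − 1) = 2 · 6 · 60 = 720.

Final answer: φ(1281) = 720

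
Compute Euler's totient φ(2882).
φ is multiplicative, with φ(p^e) = p^e − p^(e−1). Factorise 2882 = 2 · 11 · 131. Then
  φ(2882) = (2 − 1) · (11 − 1) · (131 − 1) = 1 · 10 · 130 = 1300.

Final answer: φ(2882) = 1300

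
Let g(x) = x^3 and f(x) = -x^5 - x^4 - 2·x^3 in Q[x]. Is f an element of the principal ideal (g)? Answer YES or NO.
YES

In Q[x] the ideal (g) consists of all multiples of g, so f ∈ (g) iff g | f, i.e. iff the remainder of f on division by g is 0. Divide f by g (g is monic, so eliminate the leading term of the running remainder at each step):
  leading term -x^5: subtract (-x^2)·g(x) = -x^5, leaving -x^4 - 2·x^3
  leading term -x^4: subtract (-x)·g(x) = -x^4, leaving -2·x^3
  leading term -2·x^3: subtract (-2)·g(x) = -2·x^3, leaving 0
The remainder is 0, so f(x) = g(x) · h(x) with h(x) = -x^2 - x - 2. Hence g | f, i.e. f ∈ (g).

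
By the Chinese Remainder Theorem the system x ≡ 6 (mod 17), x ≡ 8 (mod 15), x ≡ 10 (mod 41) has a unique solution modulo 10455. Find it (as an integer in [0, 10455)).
x ≡ 8948 (mod 10455); the representative in [0, 10455) is 8948

The moduli 17, 15, 41 are pairwise coprime, so by the CRT there is a unique solution mod 17·15·41 = 10455.
Solve by successive substitution. Start with x ≡ 6 (mod 17).
  Combine with x ≡ 8 (mod 15): write x = 6 + 17·t and require 6 + 17·t ≡ 8 (mod 15), i.e. 17·t ≡ 8 − 6 ≡ 2 (mod 15). Since 17^(−1) ≡ 8 (mod 15) (17 ≡ 2 (mod 15)), t ≡ 8·2 ≡ 1 (mod 15). So x ≡ 6 + 17·1 = 23 (mod 255).
  Combine with x ≡ 10 (mod 41): write x = 23 + 255·t and require 23 + 255·t ≡ 10 (mod 41), i.e. 255·t ≡ 10 − 23 ≡ 28 (mod 41). Since 255^(−1) ≡ 32 (mod 41) (255 ≡ 9 (mod 41)), t ≡ 32·28 ≡ 35 (mod 41). So x ≡ 23 + 255·35 = 8948 (mod 10455).
Unique solution in [0, 10455): x = 8948.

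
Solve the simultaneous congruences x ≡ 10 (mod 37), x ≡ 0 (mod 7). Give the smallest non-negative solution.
x ≡ 84 (mod 259); the representative in [0, 259) is 84

The moduli 37, 7 are pairwise coprime, so by the CRT there is a unique solution mod 37·7 = 259.
Solve by successive substitution. Start with x ≡ 10 (mod 37).
  Combine with x ≡ 0 (mod 7): write x = 10 + 37·t and require 10 + 37·t ≡ 0 (mod 7), i.e. 37·t ≡ 0 − 10 ≡ 4 (mod 7). Since 37^(−1) ≡ 4 (mod 7) (37 ≡ 2 (mod 7)), t ≡ 4·4 ≡ 2 (mod 7). So x ≡ 10 + 37·2 = 84 (mod 259).
Unique solution in [0, 259): x = 84.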